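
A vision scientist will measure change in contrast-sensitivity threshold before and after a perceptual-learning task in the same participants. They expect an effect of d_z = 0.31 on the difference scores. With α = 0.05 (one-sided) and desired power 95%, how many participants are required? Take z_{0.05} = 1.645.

n = 113 pairs

For a paired (one-sample on differences) test: n = ((z_{α} + z_β) / d)².
z_{α} + z_β = 1.645 + 1.645 = 3.290.
n = (3.290 / 0.31)² = 10.613² = 112.63.
Round up.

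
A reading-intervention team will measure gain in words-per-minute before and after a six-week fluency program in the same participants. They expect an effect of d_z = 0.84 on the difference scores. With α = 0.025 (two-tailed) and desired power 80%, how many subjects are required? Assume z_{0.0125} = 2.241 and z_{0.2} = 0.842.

For a paired (one-sample on differences) test: n = ((z_{α/2} + z_β) / d)².
z_{α/2} + z_β = 2.241 + 0.842 = 3.083.
n = (3.083 / 0.84)² = 3.670² = 13.47.
Round up.

n = 14 pairs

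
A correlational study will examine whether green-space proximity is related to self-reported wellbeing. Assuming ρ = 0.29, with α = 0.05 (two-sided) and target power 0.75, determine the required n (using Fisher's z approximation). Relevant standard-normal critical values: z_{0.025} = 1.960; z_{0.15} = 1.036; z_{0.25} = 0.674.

n = 81

Fisher's z: C = ½·ln((1+r)/(1−r)) = ½·ln(1.8169) = 0.2986.
n = ((z_{α/2} + z_β)/C)² + 3.
(1.960 + 0.674) / 0.2986 = 2.634 / 0.2986 = 8.821.
n = 8.821² + 3 = 77.81 + 3 = 80.8.
Round up.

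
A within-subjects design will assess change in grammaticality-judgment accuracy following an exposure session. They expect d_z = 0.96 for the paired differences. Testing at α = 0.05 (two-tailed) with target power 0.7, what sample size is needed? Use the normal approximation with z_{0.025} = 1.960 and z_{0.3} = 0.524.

For a paired (one-sample on differences) test: n = ((z_{α/2} + z_β) / d)².
z_{α/2} + z_β = 1.960 + 0.524 = 2.484.
n = (2.484 / 0.96)² = 2.587² = 6.70.
Round up.

n = 7 pairs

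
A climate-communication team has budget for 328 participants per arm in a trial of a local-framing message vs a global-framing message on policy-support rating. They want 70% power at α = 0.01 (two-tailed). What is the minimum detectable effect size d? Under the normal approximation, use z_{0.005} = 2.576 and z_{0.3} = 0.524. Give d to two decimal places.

For two independent groups of n = 328 each: d_min = (z_{α/2} + z_β)·√(2/n).
z-sum = 2.576 + 0.524 = 3.100.
d_min = 3.100 × √(2/328) = 3.100 × 0.0781 = 0.242.

d_min ≈ 0.24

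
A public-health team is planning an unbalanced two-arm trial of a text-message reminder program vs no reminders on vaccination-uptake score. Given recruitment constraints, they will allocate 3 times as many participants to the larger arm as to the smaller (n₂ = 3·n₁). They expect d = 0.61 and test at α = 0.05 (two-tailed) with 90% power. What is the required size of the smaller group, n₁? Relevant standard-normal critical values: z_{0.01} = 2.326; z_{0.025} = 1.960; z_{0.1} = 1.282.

n₁ = 38

With allocation ratio k = n₂/n₁ = 3, Var(x̄₁−x̄₂) = σ²(1/n₁ + 1/(k·n₁)) = σ²·(k+1)/(k·n₁).
So n₁ = (1 + 1/k)·((z_{α/2} + z_β)/d)² = 1.333 × (3.242/0.61)².
n₁ = 1.333 × 28.25 = 37.7.
Round up: n₁ = 38, giving n₂ = 3 × 38 = 114.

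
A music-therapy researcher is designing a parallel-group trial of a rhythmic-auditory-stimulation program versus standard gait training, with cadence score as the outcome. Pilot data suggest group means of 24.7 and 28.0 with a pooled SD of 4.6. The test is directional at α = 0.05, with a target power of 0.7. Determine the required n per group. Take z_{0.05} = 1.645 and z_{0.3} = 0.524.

Cohen's d = |M₁ − M₂| / SD_pooled = |24.7 − 28.0| / 4.6 = 3.3 / 4.6 = 0.717.
For two independent groups with equal n: n = 2·((z_{α} + z_β) / d)².
z_{α} + z_β = 1.645 + 0.524 = 2.169.
n = 2 × (2.169 / 0.717)² = 2 × 3.025² = 2 × 9.15 = 18.3.
Round up to the next whole participant.

n = 19 per group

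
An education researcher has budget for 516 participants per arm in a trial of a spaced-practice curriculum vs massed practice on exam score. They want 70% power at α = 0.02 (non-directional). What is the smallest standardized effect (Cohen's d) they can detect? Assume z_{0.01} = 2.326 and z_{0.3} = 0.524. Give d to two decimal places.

d_min ≈ 0.18

For two independent groups of n = 516 each: d_min = (z_{α/2} + z_β)·√(2/n).
z-sum = 2.326 + 0.524 = 2.850.
d_min = 2.850 × √(2/516) = 2.850 × 0.0623 = 0.177.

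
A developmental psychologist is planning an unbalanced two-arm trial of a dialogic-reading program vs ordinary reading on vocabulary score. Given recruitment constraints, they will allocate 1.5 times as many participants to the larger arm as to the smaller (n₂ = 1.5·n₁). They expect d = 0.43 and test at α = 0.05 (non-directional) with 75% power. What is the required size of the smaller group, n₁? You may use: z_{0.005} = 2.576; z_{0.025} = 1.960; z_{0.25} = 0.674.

n₁ = 63

With allocation ratio k = n₂/n₁ = 1.5, Var(x̄₁−x̄₂) = σ²(1/n₁ + 1/(k·n₁)) = σ²·(k+1)/(k·n₁).
So n₁ = (1 + 1/k)·((z_{α/2} + z_β)/d)² = 1.667 × (2.634/0.43)².
n₁ = 1.667 × 37.52 = 62.5.
Round up: n₁ = 63, giving n₂ = ⌈1.5 × 63⌉ = ⌈94.5⌉ = 95.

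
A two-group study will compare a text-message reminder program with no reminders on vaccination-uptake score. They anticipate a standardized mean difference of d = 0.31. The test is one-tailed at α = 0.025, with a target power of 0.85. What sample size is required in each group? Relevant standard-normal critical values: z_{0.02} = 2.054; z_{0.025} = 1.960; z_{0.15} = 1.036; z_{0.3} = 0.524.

For two independent groups with equal n: n = 2·((z_{α} + z_β) / d)².
z_{α} + z_β = 1.960 + 1.036 = 2.996.
n = 2 × (2.996 / 0.31)² = 2 × 9.665² = 2 × 93.40 = 186.8.
Round up to the next whole participant.

n = 187 per group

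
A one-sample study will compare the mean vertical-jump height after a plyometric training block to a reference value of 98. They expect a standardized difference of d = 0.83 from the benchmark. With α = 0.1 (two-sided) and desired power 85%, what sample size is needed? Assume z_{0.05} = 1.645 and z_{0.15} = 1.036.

n = 11

For a one-sample test: n = ((z_{α/2} + z_β) / d)².
z_{α/2} + z_β = 1.645 + 1.036 = 2.681.
n = (2.681 / 0.83)² = 3.230² = 10.43.
Round up.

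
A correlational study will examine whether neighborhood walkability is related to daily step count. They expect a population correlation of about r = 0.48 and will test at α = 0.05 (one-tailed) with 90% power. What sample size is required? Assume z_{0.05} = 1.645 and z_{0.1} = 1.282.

n = 35

Fisher's z: C = ½·ln((1+r)/(1−r)) = ½·ln(2.8462) = 0.5230.
n = ((z_{α} + z_β)/C)² + 3.
(1.645 + 1.282) / 0.5230 = 2.927 / 0.5230 = 5.597.
n = 5.597² + 3 = 31.32 + 3 = 34.3.
Round up.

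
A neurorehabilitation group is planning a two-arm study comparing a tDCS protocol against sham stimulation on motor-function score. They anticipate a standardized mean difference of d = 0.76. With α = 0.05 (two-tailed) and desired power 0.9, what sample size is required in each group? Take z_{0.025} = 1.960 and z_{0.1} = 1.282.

For two independent groups with equal n: n = 2·((z_{α/2} + z_β) / d)².
z_{α/2} + z_β = 1.960 + 1.282 = 3.242.
n = 2 × (3.242 / 0.76)² = 2 × 4.266² = 2 × 18.20 = 36.4.
Round up to the next whole participant.

n = 37 per group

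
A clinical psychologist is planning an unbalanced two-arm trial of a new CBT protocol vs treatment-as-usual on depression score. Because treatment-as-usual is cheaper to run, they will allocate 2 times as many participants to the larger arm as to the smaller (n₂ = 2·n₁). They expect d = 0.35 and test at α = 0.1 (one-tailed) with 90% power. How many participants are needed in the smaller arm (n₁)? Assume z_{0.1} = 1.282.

With allocation ratio k = n₂/n₁ = 2, Var(x̄₁−x̄₂) = σ²(1/n₁ + 1/(k·n₁)) = σ²·(k+1)/(k·n₁).
So n₁ = (1 + 1/k)·((z_{α} + z_β)/d)² = 1.500 × (2.564/0.35)².
n₁ = 1.500 × 53.67 = 80.5.
Round up: n₁ = 81, giving n₂ = 2 × 81 = 162.

n₁ = 81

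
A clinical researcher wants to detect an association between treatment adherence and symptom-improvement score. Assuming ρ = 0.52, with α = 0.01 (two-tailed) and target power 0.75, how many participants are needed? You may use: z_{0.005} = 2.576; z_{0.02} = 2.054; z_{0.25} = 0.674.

n = 35

Fisher's z: C = ½·ln((1+r)/(1−r)) = ½·ln(3.1667) = 0.5763.
n = ((z_{α/2} + z_β)/C)² + 3.
(2.576 + 0.674) / 0.5763 = 3.250 / 0.5763 = 5.639.
n = 5.639² + 3 = 31.80 + 3 = 34.8.
Round up.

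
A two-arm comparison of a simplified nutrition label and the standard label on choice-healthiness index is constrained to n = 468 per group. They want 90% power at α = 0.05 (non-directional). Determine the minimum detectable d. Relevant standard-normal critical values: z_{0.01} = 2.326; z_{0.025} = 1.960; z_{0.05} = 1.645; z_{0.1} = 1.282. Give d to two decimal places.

For two independent groups of n = 468 each: d_min = (z_{α/2} + z_β)·√(2/n).
z-sum = 1.960 + 1.282 = 3.242.
d_min = 3.242 × √(2/468) = 3.242 × 0.0654 = 0.212.

d_min ≈ 0.21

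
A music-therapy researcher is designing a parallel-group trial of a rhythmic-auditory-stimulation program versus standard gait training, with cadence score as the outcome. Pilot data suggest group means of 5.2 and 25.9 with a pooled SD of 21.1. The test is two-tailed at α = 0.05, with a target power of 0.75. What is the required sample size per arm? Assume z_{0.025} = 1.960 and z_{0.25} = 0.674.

n = 15 per group

Cohen's d = |M₁ − M₂| / SD_pooled = |5.2 − 25.9| / 21.1 = 20.7 / 21.1 = 0.981.
For two independent groups with equal n: n = 2·((z_{α/2} + z_β) / d)².
z_{α/2} + z_β = 1.960 + 0.674 = 2.634.
n = 2 × (2.634 / 0.981)² = 2 × 2.685² = 2 × 7.21 = 14.4.
Round up to the next whole participant.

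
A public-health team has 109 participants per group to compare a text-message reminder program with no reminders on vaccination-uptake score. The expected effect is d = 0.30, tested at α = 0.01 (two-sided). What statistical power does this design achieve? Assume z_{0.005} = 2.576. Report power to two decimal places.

power ≈ 0.36

For two equal groups, power = Φ(d·√(n/2) − z_{α/2}).
d·√(n/2) = 0.30 × √(109/2) = 0.30 × 7.382 = 2.215.
z_β = 2.215 − 2.576 = -0.361.
Power = Φ(-0.361) = 0.359.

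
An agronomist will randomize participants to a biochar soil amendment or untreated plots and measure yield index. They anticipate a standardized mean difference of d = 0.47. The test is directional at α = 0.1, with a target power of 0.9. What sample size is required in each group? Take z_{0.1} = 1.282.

n = 60 per group

For two independent groups with equal n: n = 2·((z_{α} + z_β) / d)².
z_{α} + z_β = 1.282 + 1.282 = 2.564.
n = 2 × (2.564 / 0.47)² = 2 × 5.455² = 2 × 29.76 = 59.5.
Round up to the next whole participant.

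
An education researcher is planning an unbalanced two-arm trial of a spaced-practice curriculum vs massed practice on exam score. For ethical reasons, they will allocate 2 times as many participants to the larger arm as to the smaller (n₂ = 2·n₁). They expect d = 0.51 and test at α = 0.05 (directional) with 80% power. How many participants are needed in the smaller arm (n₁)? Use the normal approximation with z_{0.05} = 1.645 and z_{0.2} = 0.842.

n₁ = 36

With allocation ratio k = n₂/n₁ = 2, Var(x̄₁−x̄₂) = σ²(1/n₁ + 1/(k·n₁)) = σ²·(k+1)/(k·n₁).
So n₁ = (1 + 1/k)·((z_{α} + z_β)/d)² = 1.500 × (2.487/0.51)².
n₁ = 1.500 × 23.78 = 35.7.
Round up: n₁ = 36, giving n₂ = 2 × 36 = 72.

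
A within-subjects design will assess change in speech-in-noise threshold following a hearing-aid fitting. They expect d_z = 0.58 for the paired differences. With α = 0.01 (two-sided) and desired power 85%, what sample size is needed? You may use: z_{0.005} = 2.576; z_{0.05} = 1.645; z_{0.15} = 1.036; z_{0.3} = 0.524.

n = 39 pairs

For a paired (one-sample on differences) test: n = ((z_{α/2} + z_β) / d)².
z_{α/2} + z_β = 2.576 + 1.036 = 3.612.
n = (3.612 / 0.58)² = 6.228² = 38.78.
Round up.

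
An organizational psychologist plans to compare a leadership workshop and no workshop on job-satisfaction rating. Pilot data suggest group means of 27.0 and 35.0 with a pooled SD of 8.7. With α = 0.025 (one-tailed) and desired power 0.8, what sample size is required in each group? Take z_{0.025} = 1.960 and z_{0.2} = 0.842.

n = 19 per group

Cohen's d = |M₁ − M₂| / SD_pooled = |27.0 − 35.0| / 8.7 = 8.0 / 8.7 = 0.920.
For two independent groups with equal n: n = 2·((z_{α} + z_β) / d)².
z_{α} + z_β = 1.960 + 0.842 = 2.802.
n = 2 × (2.802 / 0.920)² = 2 × 3.046² = 2 × 9.28 = 18.6.
Round up to the next whole participant.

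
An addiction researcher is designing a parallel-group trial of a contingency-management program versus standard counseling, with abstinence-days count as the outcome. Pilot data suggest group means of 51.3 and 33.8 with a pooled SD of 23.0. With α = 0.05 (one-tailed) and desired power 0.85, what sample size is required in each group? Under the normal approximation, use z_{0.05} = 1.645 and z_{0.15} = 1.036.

n = 25 per group

Cohen's d = |M₁ − M₂| / SD_pooled = |51.3 − 33.8| / 23.0 = 17.5 / 23.0 = 0.761.
For two independent groups with equal n: n = 2·((z_{α} + z_β) / d)².
z_{α} + z_β = 1.645 + 1.036 = 2.681.
n = 2 × (2.681 / 0.761)² = 2 × 3.523² = 2 × 12.41 = 24.8.
Round up to the next whole participant.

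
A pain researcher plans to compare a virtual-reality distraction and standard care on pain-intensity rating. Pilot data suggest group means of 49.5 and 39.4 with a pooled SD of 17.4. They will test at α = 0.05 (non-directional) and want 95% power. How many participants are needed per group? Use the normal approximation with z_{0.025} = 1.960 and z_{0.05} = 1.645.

n = 78 per group

Cohen's d = |M₁ − M₂| / SD_pooled = |49.5 − 39.4| / 17.4 = 10.1 / 17.4 = 0.580.
For two independent groups with equal n: n = 2·((z_{α/2} + z_β) / d)².
z_{α/2} + z_β = 1.960 + 1.645 = 3.605.
n = 2 × (3.605 / 0.580)² = 2 × 6.216² = 2 × 38.63 = 77.3.
Round up to the next whole participant.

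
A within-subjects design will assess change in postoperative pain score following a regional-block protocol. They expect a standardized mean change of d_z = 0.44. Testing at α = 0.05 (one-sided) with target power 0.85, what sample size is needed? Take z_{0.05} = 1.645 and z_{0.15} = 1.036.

For a paired (one-sample on differences) test: n = ((z_{α} + z_β) / d)².
z_{α} + z_β = 1.645 + 1.036 = 2.681.
n = (2.681 / 0.44)² = 6.093² = 37.13.
Round up.

n = 38 pairs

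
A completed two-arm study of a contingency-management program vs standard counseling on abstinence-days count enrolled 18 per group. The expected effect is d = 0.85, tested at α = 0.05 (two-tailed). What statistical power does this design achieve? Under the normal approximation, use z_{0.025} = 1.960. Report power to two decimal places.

For two equal groups, power = Φ(d·√(n/2) − z_{α/2}).
d·√(n/2) = 0.85 × √(18/2) = 0.85 × 3.000 = 2.550.
z_β = 2.550 − 1.960 = 0.590.
Power = Φ(0.590) = 0.722.

power ≈ 0.72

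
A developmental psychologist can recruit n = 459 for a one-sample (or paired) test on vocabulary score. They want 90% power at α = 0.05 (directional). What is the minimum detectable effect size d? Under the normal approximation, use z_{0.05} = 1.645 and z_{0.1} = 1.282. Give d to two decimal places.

For a single sample (or paired design) of n = 459: d_min = (z_{α} + z_β)/√n.
z-sum = 1.645 + 1.282 = 2.927.
d_min = 2.927 / √459 = 2.927 / 21.424 = 0.137.

d_min ≈ 0.14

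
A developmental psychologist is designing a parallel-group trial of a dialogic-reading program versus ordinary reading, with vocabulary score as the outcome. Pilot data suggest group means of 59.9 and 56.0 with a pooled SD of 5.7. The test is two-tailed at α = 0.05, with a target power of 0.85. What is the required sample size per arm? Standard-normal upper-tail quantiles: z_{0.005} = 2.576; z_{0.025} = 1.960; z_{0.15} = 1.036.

Cohen's d = |M₁ − M₂| / SD_pooled = |59.9 − 56.0| / 5.7 = 3.9 / 5.7 = 0.684.
For two independent groups with equal n: n = 2·((z_{α/2} + z_β) / d)².
z_{α/2} + z_β = 1.960 + 1.036 = 2.996.
n = 2 × (2.996 / 0.684)² = 2 × 4.380² = 2 × 19.19 = 38.4.
Round up to the next whole participant.

n = 39 per group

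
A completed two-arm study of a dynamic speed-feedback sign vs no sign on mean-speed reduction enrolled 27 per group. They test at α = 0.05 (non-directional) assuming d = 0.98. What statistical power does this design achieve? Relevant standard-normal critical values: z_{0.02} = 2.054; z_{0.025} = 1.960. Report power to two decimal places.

For two equal groups, power = Φ(d·√(n/2) − z_{α/2}).
d·√(n/2) = 0.98 × √(27/2) = 0.98 × 3.674 = 3.601.
z_β = 3.601 − 1.960 = 1.641.
Power = Φ(1.641) = 0.950.

power ≈ 0.95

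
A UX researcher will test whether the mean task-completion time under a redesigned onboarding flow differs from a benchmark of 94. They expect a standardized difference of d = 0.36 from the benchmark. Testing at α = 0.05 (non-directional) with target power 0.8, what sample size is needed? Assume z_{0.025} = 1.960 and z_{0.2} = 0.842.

n = 61

For a one-sample test: n = ((z_{α/2} + z_β) / d)².
z_{α/2} + z_β = 1.960 + 0.842 = 2.802.
n = (2.802 / 0.36)² = 7.783² = 60.58.
Round up.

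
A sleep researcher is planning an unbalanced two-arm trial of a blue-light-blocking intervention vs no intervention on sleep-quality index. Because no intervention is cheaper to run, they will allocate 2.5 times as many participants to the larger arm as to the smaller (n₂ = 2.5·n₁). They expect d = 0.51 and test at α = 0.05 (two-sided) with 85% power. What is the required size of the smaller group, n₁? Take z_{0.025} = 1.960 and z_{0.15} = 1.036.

n₁ = 49

With allocation ratio k = n₂/n₁ = 2.5, Var(x̄₁−x̄₂) = σ²(1/n₁ + 1/(k·n₁)) = σ²·(k+1)/(k·n₁).
So n₁ = (1 + 1/k)·((z_{α/2} + z_β)/d)² = 1.400 × (2.996/0.51)².
n₁ = 1.400 × 34.51 = 48.3.
Round up: n₁ = 49, giving n₂ = ⌈2.5 × 49⌉ = ⌈122.5⌉ = 123.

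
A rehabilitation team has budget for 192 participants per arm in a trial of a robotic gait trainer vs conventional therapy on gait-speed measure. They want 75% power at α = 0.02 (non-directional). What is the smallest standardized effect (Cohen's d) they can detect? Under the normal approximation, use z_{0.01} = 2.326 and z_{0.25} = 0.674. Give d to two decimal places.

For two independent groups of n = 192 each: d_min = (z_{α/2} + z_β)·√(2/n).
z-sum = 2.326 + 0.674 = 3.000.
d_min = 3.000 × √(2/192) = 3.000 × 0.1021 = 0.306.

d_min ≈ 0.31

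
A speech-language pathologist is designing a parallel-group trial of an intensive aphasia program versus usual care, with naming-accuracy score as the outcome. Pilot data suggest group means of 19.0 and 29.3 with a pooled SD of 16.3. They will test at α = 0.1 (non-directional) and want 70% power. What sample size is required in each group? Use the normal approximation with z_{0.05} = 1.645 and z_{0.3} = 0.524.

n = 24 per group

Cohen's d = |M₁ − M₂| / SD_pooled = |19.0 − 29.3| / 16.3 = 10.3 / 16.3 = 0.632.
For two independent groups with equal n: n = 2·((z_{α/2} + z_β) / d)².
z_{α/2} + z_β = 1.645 + 0.524 = 2.169.
n = 2 × (2.169 / 0.632)² = 2 × 3.432² = 2 × 11.78 = 23.6.
Round up to the next whole participant.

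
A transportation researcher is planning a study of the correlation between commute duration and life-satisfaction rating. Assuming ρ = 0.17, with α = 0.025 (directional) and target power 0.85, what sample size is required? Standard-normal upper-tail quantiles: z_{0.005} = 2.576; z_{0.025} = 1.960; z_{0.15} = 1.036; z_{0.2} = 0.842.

n = 308

Fisher's z: C = ½·ln((1+r)/(1−r)) = ½·ln(1.4096) = 0.1717.
n = ((z_{α} + z_β)/C)² + 3.
(1.960 + 1.036) / 0.1717 = 2.996 / 0.1717 = 17.449.
n = 17.449² + 3 = 304.47 + 3 = 307.5.
Round up.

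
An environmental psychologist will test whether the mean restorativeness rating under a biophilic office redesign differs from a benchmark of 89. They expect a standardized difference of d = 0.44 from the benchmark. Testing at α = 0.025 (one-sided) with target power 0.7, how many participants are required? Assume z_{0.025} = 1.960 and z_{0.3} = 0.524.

n = 32

For a one-sample test: n = ((z_{α} + z_β) / d)².
z_{α} + z_β = 1.960 + 0.524 = 2.484.
n = (2.484 / 0.44)² = 5.645² = 31.87.
Round up.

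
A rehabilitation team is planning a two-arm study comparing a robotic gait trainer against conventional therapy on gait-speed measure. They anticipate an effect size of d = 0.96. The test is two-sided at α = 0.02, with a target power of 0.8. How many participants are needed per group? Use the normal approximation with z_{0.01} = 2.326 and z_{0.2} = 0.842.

n = 22 per group

For two independent groups with equal n: n = 2·((z_{α/2} + z_β) / d)².
z_{α/2} + z_β = 2.326 + 0.842 = 3.168.
n = 2 × (3.168 / 0.96)² = 2 × 3.300² = 2 × 10.89 = 21.8.
Round up to the next whole participant.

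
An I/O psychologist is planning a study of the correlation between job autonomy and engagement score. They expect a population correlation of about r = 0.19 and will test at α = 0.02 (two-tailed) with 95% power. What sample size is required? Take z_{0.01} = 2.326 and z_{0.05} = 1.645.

Fisher's z: C = ½·ln((1+r)/(1−r)) = ½·ln(1.4691) = 0.1923.
n = ((z_{α/2} + z_β)/C)² + 3.
(2.326 + 1.645) / 0.1923 = 3.971 / 0.1923 = 20.650.
n = 20.650² + 3 = 426.42 + 3 = 429.4.
Round up.

n = 430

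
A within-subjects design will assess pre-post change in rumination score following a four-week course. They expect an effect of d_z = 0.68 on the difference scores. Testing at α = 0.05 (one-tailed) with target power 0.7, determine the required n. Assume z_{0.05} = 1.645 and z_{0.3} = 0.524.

For a paired (one-sample on differences) test: n = ((z_{α} + z_β) / d)².
z_{α} + z_β = 1.645 + 0.524 = 2.169.
n = (2.169 / 0.68)² = 3.190² = 10.17.
Round up.

n = 11 pairs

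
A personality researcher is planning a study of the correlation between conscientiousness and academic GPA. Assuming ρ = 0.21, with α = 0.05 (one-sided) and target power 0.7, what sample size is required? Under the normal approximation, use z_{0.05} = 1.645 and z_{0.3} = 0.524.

Fisher's z: C = ½·ln((1+r)/(1−r)) = ½·ln(1.5316) = 0.2132.
n = ((z_{α} + z_β)/C)² + 3.
(1.645 + 0.524) / 0.2132 = 2.169 / 0.2132 = 10.174.
n = 10.174² + 3 = 103.50 + 3 = 106.5.
Round up.

n = 107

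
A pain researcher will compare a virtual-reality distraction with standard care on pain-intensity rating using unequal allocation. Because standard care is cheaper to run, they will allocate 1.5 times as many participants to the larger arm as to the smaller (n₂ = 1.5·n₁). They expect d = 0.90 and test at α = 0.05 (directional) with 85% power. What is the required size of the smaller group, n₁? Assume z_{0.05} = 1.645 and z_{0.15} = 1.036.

n₁ = 15

With allocation ratio k = n₂/n₁ = 1.5, Var(x̄₁−x̄₂) = σ²(1/n₁ + 1/(k·n₁)) = σ²·(k+1)/(k·n₁).
So n₁ = (1 + 1/k)·((z_{α} + z_β)/d)² = 1.667 × (2.681/0.90)².
n₁ = 1.667 × 8.87 = 14.8.
Round up: n₁ = 15, giving n₂ = ⌈1.5 × 15⌉ = ⌈22.5⌉ = 23.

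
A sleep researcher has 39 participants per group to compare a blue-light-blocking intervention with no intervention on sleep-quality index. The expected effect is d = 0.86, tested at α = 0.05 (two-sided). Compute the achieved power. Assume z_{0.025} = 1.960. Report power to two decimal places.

power ≈ 0.97

For two equal groups, power = Φ(d·√(n/2) − z_{α/2}).
d·√(n/2) = 0.86 × √(39/2) = 0.86 × 4.416 = 3.798.
z_β = 3.798 − 1.960 = 1.838.
Power = Φ(1.838) = 0.967.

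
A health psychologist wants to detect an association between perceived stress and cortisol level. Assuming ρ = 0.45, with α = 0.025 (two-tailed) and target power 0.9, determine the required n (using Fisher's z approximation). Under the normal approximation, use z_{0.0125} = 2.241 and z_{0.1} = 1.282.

n = 56

Fisher's z: C = ½·ln((1+r)/(1−r)) = ½·ln(2.6364) = 0.4847.
n = ((z_{α/2} + z_β)/C)² + 3.
(2.241 + 1.282) / 0.4847 = 3.523 / 0.4847 = 7.268.
n = 7.268² + 3 = 52.83 + 3 = 55.8.
Round up.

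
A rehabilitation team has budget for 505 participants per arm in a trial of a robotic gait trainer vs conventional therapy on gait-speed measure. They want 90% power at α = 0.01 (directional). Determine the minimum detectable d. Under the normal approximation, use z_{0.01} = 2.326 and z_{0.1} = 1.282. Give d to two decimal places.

For two independent groups of n = 505 each: d_min = (z_{α} + z_β)·√(2/n).
z-sum = 2.326 + 1.282 = 3.608.
d_min = 3.608 × √(2/505) = 3.608 × 0.0629 = 0.227.

d_min ≈ 0.23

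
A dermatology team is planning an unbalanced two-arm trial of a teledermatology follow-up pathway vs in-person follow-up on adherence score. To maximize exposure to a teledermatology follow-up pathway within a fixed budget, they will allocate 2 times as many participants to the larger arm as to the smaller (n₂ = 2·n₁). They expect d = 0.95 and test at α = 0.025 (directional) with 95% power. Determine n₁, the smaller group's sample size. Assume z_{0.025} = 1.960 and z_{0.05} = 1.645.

n₁ = 22

With allocation ratio k = n₂/n₁ = 2, Var(x̄₁−x̄₂) = σ²(1/n₁ + 1/(k·n₁)) = σ²·(k+1)/(k·n₁).
So n₁ = (1 + 1/k)·((z_{α} + z_β)/d)² = 1.500 × (3.605/0.95)².
n₁ = 1.500 × 14.40 = 21.6.
Round up: n₁ = 22, giving n₂ = 2 × 22 = 44.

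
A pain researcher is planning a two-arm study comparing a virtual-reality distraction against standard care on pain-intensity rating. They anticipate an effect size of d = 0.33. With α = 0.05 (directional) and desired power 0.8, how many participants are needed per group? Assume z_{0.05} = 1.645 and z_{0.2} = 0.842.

n = 114 per group

For two independent groups with equal n: n = 2·((z_{α} + z_β) / d)².
z_{α} + z_β = 1.645 + 0.842 = 2.487.
n = 2 × (2.487 / 0.33)² = 2 × 7.536² = 2 × 56.80 = 113.6.
Round up to the next whole participant.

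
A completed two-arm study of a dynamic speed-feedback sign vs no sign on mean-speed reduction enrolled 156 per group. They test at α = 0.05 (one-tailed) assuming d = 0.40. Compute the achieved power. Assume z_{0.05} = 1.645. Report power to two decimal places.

power ≈ 0.97

For two equal groups, power = Φ(d·√(n/2) − z_{α}).
d·√(n/2) = 0.40 × √(156/2) = 0.40 × 8.832 = 3.533.
z_β = 3.533 − 1.645 = 1.888.
Power = Φ(1.888) = 0.970.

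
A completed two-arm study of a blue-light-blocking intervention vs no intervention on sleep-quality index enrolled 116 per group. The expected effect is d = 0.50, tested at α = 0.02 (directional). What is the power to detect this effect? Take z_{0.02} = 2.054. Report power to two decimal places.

power ≈ 0.96

For two equal groups, power = Φ(d·√(n/2) − z_{α}).
d·√(n/2) = 0.50 × √(116/2) = 0.50 × 7.616 = 3.808.
z_β = 3.808 − 2.054 = 1.754.
Power = Φ(1.754) = 0.960.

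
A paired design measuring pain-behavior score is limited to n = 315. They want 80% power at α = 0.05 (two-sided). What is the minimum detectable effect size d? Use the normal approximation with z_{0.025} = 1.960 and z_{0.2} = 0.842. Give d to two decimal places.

For a single sample (or paired design) of n = 315: d_min = (z_{α/2} + z_β)/√n.
z-sum = 1.960 + 0.842 = 2.802.
d_min = 2.802 / √315 = 2.802 / 17.748 = 0.158.

d_min ≈ 0.16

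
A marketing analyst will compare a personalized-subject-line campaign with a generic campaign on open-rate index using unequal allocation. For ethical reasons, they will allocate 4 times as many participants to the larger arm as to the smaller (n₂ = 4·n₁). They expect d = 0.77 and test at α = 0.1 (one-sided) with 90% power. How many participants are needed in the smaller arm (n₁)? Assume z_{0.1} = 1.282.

With allocation ratio k = n₂/n₁ = 4, Var(x̄₁−x̄₂) = σ²(1/n₁ + 1/(k·n₁)) = σ²·(k+1)/(k·n₁).
So n₁ = (1 + 1/k)·((z_{α} + z_β)/d)² = 1.250 × (2.564/0.77)².
n₁ = 1.250 × 11.09 = 13.9.
Round up: n₁ = 14, giving n₂ = 4 × 14 = 56.

n₁ = 14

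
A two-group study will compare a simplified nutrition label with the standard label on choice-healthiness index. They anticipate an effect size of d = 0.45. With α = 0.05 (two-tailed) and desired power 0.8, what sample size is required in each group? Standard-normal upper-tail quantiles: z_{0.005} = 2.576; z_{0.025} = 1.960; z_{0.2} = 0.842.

For two independent groups with equal n: n = 2·((z_{α/2} + z_β) / d)².
z_{α/2} + z_β = 1.960 + 0.842 = 2.802.
n = 2 × (2.802 / 0.45)² = 2 × 6.227² = 2 × 38.77 = 77.5.
Round up to the next whole participant.

n = 78 per group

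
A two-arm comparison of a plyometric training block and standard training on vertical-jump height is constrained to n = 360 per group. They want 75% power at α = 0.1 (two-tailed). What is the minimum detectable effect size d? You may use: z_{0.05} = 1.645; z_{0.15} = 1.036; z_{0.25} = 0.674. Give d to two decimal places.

For two independent groups of n = 360 each: d_min = (z_{α/2} + z_β)·√(2/n).
z-sum = 1.645 + 0.674 = 2.319.
d_min = 2.319 × √(2/360) = 2.319 × 0.0745 = 0.173.

d_min ≈ 0.17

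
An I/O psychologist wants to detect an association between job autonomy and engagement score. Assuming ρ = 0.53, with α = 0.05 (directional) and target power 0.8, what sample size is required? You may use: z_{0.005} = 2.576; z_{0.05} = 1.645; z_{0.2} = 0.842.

n = 21

Fisher's z: C = ½·ln((1+r)/(1−r)) = ½·ln(3.2553) = 0.5901.
n = ((z_{α} + z_β)/C)² + 3.
(1.645 + 0.842) / 0.5901 = 2.487 / 0.5901 = 4.215.
n = 4.215² + 3 = 17.76 + 3 = 20.8.
Round up.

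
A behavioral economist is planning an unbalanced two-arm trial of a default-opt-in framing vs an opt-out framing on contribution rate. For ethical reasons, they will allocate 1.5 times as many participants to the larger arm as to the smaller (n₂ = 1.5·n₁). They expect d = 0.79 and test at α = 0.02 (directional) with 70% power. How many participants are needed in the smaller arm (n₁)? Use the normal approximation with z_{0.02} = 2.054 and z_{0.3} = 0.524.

With allocation ratio k = n₂/n₁ = 1.5, Var(x̄₁−x̄₂) = σ²(1/n₁ + 1/(k·n₁)) = σ²·(k+1)/(k·n₁).
So n₁ = (1 + 1/k)·((z_{α} + z_β)/d)² = 1.667 × (2.578/0.79)².
n₁ = 1.667 × 10.65 = 17.7.
Round up: n₁ = 18, giving n₂ = 1.5 × 18 = 27.

n₁ = 18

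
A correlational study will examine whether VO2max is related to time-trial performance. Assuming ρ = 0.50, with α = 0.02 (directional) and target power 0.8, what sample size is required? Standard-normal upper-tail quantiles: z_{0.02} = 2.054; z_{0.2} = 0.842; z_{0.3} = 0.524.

Fisher's z: C = ½·ln((1+r)/(1−r)) = ½·ln(3.0000) = 0.5493.
n = ((z_{α} + z_β)/C)² + 3.
(2.054 + 0.842) / 0.5493 = 2.896 / 0.5493 = 5.272.
n = 5.272² + 3 = 27.80 + 3 = 30.8.
Round up.

n = 31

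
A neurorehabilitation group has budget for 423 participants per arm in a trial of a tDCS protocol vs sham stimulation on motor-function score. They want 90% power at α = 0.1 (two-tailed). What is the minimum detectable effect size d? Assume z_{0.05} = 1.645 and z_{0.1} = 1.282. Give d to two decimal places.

d_min ≈ 0.20

For two independent groups of n = 423 each: d_min = (z_{α/2} + z_β)·√(2/n).
z-sum = 1.645 + 1.282 = 2.927.
d_min = 2.927 × √(2/423) = 2.927 × 0.0688 = 0.201.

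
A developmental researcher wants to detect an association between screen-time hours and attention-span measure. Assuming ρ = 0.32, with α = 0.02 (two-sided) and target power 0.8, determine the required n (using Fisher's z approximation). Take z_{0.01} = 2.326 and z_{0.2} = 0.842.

Fisher's z: C = ½·ln((1+r)/(1−r)) = ½·ln(1.9412) = 0.3316.
n = ((z_{α/2} + z_β)/C)² + 3.
(2.326 + 0.842) / 0.3316 = 3.168 / 0.3316 = 9.554.
n = 9.554² + 3 = 91.27 + 3 = 94.3.
Round up.

n = 95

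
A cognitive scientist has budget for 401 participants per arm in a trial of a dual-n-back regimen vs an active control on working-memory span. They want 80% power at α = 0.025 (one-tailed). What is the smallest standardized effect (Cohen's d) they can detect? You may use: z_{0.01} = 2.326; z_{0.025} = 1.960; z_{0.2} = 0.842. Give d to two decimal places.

For two independent groups of n = 401 each: d_min = (z_{α} + z_β)·√(2/n).
z-sum = 1.960 + 0.842 = 2.802.
d_min = 2.802 × √(2/401) = 2.802 × 0.0706 = 0.198.

d_min ≈ 0.20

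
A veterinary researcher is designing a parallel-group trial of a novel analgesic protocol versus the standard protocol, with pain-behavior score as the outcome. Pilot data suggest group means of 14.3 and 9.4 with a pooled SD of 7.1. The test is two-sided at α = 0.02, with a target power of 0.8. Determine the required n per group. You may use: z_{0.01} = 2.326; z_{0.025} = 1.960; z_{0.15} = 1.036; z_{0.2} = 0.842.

Cohen's d = |M₁ − M₂| / SD_pooled = |14.3 − 9.4| / 7.1 = 4.9 / 7.1 = 0.690.
For two independent groups with equal n: n = 2·((z_{α/2} + z_β) / d)².
z_{α/2} + z_β = 2.326 + 0.842 = 3.168.
n = 2 × (3.168 / 0.690)² = 2 × 4.591² = 2 × 21.08 = 42.2.
Round up to the next whole participant.

n = 43 per group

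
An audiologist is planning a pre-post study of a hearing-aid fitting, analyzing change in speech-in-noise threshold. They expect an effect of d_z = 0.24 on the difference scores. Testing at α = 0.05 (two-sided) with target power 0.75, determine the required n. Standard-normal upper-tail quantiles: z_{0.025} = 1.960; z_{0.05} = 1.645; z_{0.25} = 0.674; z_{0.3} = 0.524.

For a paired (one-sample on differences) test: n = ((z_{α/2} + z_β) / d)².
z_{α/2} + z_β = 1.960 + 0.674 = 2.634.
n = (2.634 / 0.24)² = 10.975² = 120.45.
Round up.

n = 121 pairs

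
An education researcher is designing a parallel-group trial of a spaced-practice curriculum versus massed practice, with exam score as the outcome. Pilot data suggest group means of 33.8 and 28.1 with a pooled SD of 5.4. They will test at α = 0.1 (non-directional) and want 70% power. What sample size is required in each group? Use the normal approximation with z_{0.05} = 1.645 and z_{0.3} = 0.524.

Cohen's d = |M₁ − M₂| / SD_pooled = |33.8 − 28.1| / 5.4 = 5.7 / 5.4 = 1.056.
For two independent groups with equal n: n = 2·((z_{α/2} + z_β) / d)².
z_{α/2} + z_β = 1.645 + 0.524 = 2.169.
n = 2 × (2.169 / 1.056)² = 2 × 2.054² = 2 × 4.22 = 8.4.
Round up to the next whole participant.

n = 9 per group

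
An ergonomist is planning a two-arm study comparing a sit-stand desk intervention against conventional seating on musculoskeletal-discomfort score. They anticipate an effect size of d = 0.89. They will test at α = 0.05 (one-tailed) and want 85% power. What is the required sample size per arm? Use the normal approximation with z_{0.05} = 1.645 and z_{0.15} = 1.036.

For two independent groups with equal n: n = 2·((z_{α} + z_β) / d)².
z_{α} + z_β = 1.645 + 1.036 = 2.681.
n = 2 × (2.681 / 0.89)² = 2 × 3.012² = 2 × 9.07 = 18.1.
Round up to the next whole participant.

n = 19 per group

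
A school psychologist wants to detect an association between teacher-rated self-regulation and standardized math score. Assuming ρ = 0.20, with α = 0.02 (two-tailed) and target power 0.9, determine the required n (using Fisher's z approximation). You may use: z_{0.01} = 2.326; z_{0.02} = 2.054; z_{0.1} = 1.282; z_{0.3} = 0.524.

Fisher's z: C = ½·ln((1+r)/(1−r)) = ½·ln(1.5000) = 0.2027.
n = ((z_{α/2} + z_β)/C)² + 3.
(2.326 + 1.282) / 0.2027 = 3.608 / 0.2027 = 17.800.
n = 17.800² + 3 = 316.83 + 3 = 319.8.
Round up.

n = 320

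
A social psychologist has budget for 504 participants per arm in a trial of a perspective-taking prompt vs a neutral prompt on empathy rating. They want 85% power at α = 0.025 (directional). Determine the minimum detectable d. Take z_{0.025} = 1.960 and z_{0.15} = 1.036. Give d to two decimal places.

d_min ≈ 0.19

For two independent groups of n = 504 each: d_min = (z_{α} + z_β)·√(2/n).
z-sum = 1.960 + 1.036 = 2.996.
d_min = 2.996 × √(2/504) = 2.996 × 0.0630 = 0.189.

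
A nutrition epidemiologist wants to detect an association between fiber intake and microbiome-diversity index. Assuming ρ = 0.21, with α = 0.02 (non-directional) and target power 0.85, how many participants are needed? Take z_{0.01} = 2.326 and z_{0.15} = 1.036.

Fisher's z: C = ½·ln((1+r)/(1−r)) = ½·ln(1.5316) = 0.2132.
n = ((z_{α/2} + z_β)/C)² + 3.
(2.326 + 1.036) / 0.2132 = 3.362 / 0.2132 = 15.769.
n = 15.769² + 3 = 248.67 + 3 = 251.7.
Round up.

n = 252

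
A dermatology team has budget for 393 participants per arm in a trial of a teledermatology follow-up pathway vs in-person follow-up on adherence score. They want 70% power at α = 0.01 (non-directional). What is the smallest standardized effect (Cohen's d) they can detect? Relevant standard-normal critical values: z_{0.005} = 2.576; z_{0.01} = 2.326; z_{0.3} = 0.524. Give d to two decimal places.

d_min ≈ 0.22

For two independent groups of n = 393 each: d_min = (z_{α/2} + z_β)·√(2/n).
z-sum = 2.576 + 0.524 = 3.100.
d_min = 3.100 × √(2/393) = 3.100 × 0.0713 = 0.221.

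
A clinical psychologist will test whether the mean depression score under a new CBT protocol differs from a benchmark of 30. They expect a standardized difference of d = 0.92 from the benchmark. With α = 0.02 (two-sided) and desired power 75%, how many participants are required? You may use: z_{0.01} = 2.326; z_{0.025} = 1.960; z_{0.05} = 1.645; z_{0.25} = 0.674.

For a one-sample test: n = ((z_{α/2} + z_β) / d)².
z_{α/2} + z_β = 2.326 + 0.674 = 3.000.
n = (3.000 / 0.92)² = 3.261² = 10.63.
Round up.

n = 11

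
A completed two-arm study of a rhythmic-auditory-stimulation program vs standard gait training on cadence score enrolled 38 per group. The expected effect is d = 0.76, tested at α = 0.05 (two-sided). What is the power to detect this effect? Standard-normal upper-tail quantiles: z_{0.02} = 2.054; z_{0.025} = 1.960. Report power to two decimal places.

For two equal groups, power = Φ(d·√(n/2) − z_{α/2}).
d·√(n/2) = 0.76 × √(38/2) = 0.76 × 4.359 = 3.313.
z_β = 3.313 − 1.960 = 1.353.
Power = Φ(1.353) = 0.912.

power ≈ 0.91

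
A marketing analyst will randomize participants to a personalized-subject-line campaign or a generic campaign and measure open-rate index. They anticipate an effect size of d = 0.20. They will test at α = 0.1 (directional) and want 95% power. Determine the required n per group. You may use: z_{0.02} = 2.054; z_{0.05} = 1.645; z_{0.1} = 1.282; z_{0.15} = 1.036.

n = 429 per group

For two independent groups with equal n: n = 2·((z_{α} + z_β) / d)².
z_{α} + z_β = 1.282 + 1.645 = 2.927.
n = 2 × (2.927 / 0.20)² = 2 × 14.635² = 2 × 214.18 = 428.4.
Round up to the next whole participant.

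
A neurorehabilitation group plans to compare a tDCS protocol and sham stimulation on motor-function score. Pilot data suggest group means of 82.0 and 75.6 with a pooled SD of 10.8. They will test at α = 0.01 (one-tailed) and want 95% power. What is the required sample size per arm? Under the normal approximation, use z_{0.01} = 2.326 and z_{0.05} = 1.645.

n = 90 per group

Cohen's d = |M₁ − M₂| / SD_pooled = |82.0 − 75.6| / 10.8 = 6.4 / 10.8 = 0.593.
For two independent groups with equal n: n = 2·((z_{α} + z_β) / d)².
z_{α} + z_β = 2.326 + 1.645 = 3.971.
n = 2 × (3.971 / 0.593)² = 2 × 6.696² = 2 × 44.84 = 89.7.
Round up to the next whole participant.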